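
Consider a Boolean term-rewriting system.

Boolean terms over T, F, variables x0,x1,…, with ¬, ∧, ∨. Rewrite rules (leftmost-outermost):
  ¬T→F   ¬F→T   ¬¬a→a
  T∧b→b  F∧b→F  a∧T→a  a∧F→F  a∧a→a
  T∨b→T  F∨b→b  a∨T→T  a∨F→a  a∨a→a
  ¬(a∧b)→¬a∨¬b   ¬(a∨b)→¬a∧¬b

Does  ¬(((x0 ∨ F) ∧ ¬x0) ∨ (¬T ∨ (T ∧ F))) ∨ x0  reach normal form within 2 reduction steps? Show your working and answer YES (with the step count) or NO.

Answer: NO — after 2 steps the term is ((¬(x0 ∨ F) ∨ ¬¬x0) ∧ ¬(¬T ∨ (T ∧ F))) ∨ x0, not yet normal

Working:
  start: ¬(((x0 ∨ F) ∧ ¬x0) ∨ (¬T ∨ (T ∧ F))) ∨ x0
  →1  (¬((x0 ∨ F) ∧ ¬x0) ∧ ¬(¬T ∨ (T ∧ F))) ∨ x0
  →2  ((¬(x0 ∨ F) ∨ ¬¬x0) ∧ ¬(¬T ∨ (T ∧ F))) ∨ x0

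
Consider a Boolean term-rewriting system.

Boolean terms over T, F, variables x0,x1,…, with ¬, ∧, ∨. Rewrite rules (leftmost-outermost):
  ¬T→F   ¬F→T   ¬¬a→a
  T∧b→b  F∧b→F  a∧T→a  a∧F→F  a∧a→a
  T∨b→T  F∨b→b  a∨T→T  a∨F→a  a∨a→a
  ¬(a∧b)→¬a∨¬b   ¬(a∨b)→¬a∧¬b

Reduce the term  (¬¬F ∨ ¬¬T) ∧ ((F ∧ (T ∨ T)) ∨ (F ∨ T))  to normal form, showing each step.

Answer: normal form = T  (in 7 steps)

Working:
  start: (¬¬F ∨ ¬¬T) ∧ ((F ∧ (T ∨ T)) ∨ (F ∨ T))
  →1  (F ∨ ¬¬T) ∧ ((F ∧ (T ∨ T)) ∨ (F ∨ T))
  →2  ¬¬T ∧ ((F ∧ (T ∨ T)) ∨ (F ∨ T))
  →3  T ∧ ((F ∧ (T ∨ T)) ∨ (F ∨ T))
  →4  (F ∧ (T ∨ T)) ∨ (F ∨ T)
  →5  F ∨ (F ∨ T)
  →6  F ∨ T
  →7  T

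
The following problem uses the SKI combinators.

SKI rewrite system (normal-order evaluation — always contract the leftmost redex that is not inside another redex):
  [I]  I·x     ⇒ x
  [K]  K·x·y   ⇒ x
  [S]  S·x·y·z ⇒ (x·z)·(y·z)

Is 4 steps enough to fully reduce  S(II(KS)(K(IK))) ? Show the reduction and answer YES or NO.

Answer: YES — reaches normal form SS in 3 ≤ 4 steps

Derivation:
  start: S(II(KS)(K(IK)))
  step 1: S(I(KS)(K(IK)))
  step 2: S(KS(K(IK)))
  step 3: SS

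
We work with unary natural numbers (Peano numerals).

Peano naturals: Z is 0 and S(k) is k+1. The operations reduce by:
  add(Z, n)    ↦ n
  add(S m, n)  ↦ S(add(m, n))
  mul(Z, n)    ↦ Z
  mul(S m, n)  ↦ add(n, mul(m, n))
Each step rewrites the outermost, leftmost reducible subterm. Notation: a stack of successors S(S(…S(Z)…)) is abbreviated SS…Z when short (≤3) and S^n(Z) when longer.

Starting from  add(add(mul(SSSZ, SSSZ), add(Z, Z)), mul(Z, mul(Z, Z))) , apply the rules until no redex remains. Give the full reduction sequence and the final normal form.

  start: add(add(mul(SSSZ, SSSZ), add(Z, Z)), mul(Z, mul(Z, Z)))
  →1  add(add(add(SSSZ, mul(SSZ, SSSZ)), add(Z, Z)), mul(Z, mul(Z, Z)))
  →2  add(add(S(add(SSZ, mul(SSZ, SSSZ))), add(Z, Z)), mul(Z, mul(Z, Z)))
  →3  add(S(add(add(SSZ, mul(SSZ, SSSZ)), add(Z, Z))), mul(Z, mul(Z, Z)))
  →4  S(add(add(add(SSZ, mul(SSZ, SSSZ)), add(Z, Z)), mul(Z, mul(Z, Z))))
  →5  S(add(add(S(add(SZ, mul(SSZ, SSSZ))), add(Z, Z)), mul(Z, mul(Z, Z))))
  →6  S(add(S(add(add(SZ, mul(SSZ, SSSZ)), add(Z, Z))), mul(Z, mul(Z, Z))))
  →7  S(S(add(add(add(SZ, mul(SSZ, SSSZ)), add(Z, Z)), mul(Z, mul(Z, Z)))))
  →8  S(S(add(add(S(add(Z, mul(SSZ, SSSZ))), add(Z, Z)), mul(Z, mul(Z, Z)))))
  →9  S(S(add(S(add(add(Z, mul(SSZ, SSSZ)), add(Z, Z))), mul(Z, mul(Z, Z)))))
  →10  S(S(S(add(add(add(Z, mul(SSZ, SSSZ)), add(Z, Z)), mul(Z, mul(Z, Z))))))
  →11  S(S(S(add(add(mul(SSZ, SSSZ), add(Z, Z)), mul(Z, mul(Z, Z))))))
  →12  S(S(S(add(add(add(SSSZ, mul(SZ, SSSZ)), add(Z, Z)), mul(Z, mul(Z, Z))))))
  →13  S(S(S(add(add(S(add(SSZ, mul(SZ, SSSZ))), add(Z, Z)), mul(Z, mul(Z, Z))))))
  →14  S(S(S(add(S(add(add(SSZ, mul(SZ, SSSZ)), add(Z, Z))), mul(Z, mul(Z, Z))))))
  →15  S(S(S(S(add(add(add(SSZ, mul(SZ, SSSZ)), add(Z, Z)), mul(Z, mul(Z, Z)))))))
  →16  S(S(S(S(add(add(S(add(SZ, mul(SZ, SSSZ))), add(Z, Z)), mul(Z, mul(Z, Z)))))))
  →17  S(S(S(S(add(S(add(add(SZ, mul(SZ, SSSZ)), add(Z, Z))), mul(Z, mul(Z, Z)))))))
  →18  S(S(S(S(S(add(add(add(SZ, mul(SZ, SSSZ)), add(Z, Z)), mul(Z, mul(Z, Z))))))))
  →19  S(S(S(S(S(add(add(S(add(Z, mul(SZ, SSSZ))), add(Z, Z)), mul(Z, mul(Z, Z))))))))
  →20  S(S(S(S(S(add(S(add(add(Z, mul(SZ, SSSZ)), add(Z, Z))), mul(Z, mul(Z, Z))))))))
  →21  S(S(S(S(S(S(add(add(add(Z, mul(SZ, SSSZ)), add(Z, Z)), mul(Z, mul(Z, Z)))))))))
  →22  S(S(S(S(S(S(add(add(mul(SZ, SSSZ), add(Z, Z)), mul(Z, mul(Z, Z)))))))))
  →23  S(S(S(S(S(S(add(add(add(SSSZ, mul(Z, SSSZ)), add(Z, Z)), mul(Z, mul(Z, Z)))))))))
  →24  S(S(S(S(S(S(add(add(S(add(SSZ, mul(Z, SSSZ))), add(Z, Z)), mul(Z, mul(Z, Z)))))))))
  →25  S(S(S(S(S(S(add(S(add(add(SSZ, mul(Z, SSSZ)), add(Z, Z))), mul(Z, mul(Z, Z)))))))))
  →26  S(S(S(S(S(S(S(add(add(add(SSZ, mul(Z, SSSZ)), add(Z, Z)), mul(Z, mul(Z, Z))))))))))
  →27  S(S(S(S(S(S(S(add(add(S(add(SZ, mul(Z, SSSZ))), add(Z, Z)), mul(Z, mul(Z, Z))))))))))
  →28  S(S(S(S(S(S(S(add(S(add(add(SZ, mul(Z, SSSZ)), add(Z, Z))), mul(Z, mul(Z, Z))))))))))
  →29  S(S(S(S(S(S(S(S(add(add(add(SZ, mul(Z, SSSZ)), add(Z, Z)), mul(Z, mul(Z, Z)))))))))))
  →30  S(S(S(S(S(S(S(S(add(add(S(add(Z, mul(Z, SSSZ))), add(Z, Z)), mul(Z, mul(Z, Z)))))))))))
  →31  S(S(S(S(S(S(S(S(add(S(add(add(Z, mul(Z, SSSZ)), add(Z, Z))), mul(Z, mul(Z, Z)))))))))))
  →32  S(S(S(S(S(S(S(S(S(add(add(add(Z, mul(Z, SSSZ)), add(Z, Z)), mul(Z, mul(Z, Z))))))))))))
  →33  S(S(S(S(S(S(S(S(S(add(add(mul(Z, SSSZ), add(Z, Z)), mul(Z, mul(Z, Z))))))))))))
  →34  S(S(S(S(S(S(S(S(S(add(add(Z, add(Z, Z)), mul(Z, mul(Z, Z))))))))))))
  →35  S(S(S(S(S(S(S(S(S(add(add(Z, Z), mul(Z, mul(Z, Z))))))))))))
  →36  S(S(S(S(S(S(S(S(S(add(Z, mul(Z, mul(Z, Z))))))))))))
  →37  S(S(S(S(S(S(S(S(S(mul(Z, mul(Z, Z)))))))))))
  →38  S^9(Z)

Answer: normal form = S^9(Z)  (in 38 steps)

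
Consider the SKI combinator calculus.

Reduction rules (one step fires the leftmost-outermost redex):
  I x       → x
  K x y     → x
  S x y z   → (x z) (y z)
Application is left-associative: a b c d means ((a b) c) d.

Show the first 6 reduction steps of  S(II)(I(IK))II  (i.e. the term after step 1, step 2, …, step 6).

  start: S(II)(I(IK))II
  step 1: III(I(IK)I)I
  step 2: II(I(IK)I)I
  step 3: I(I(IK)I)I
  step 4: I(IK)II
  step 5: IKII
  step 6: KII

Answer: after 6 steps: KII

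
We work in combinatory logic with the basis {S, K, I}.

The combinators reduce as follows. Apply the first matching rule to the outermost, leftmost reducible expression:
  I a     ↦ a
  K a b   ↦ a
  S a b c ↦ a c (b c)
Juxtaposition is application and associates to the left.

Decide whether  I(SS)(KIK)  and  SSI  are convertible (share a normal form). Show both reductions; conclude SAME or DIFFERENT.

Term A:
  start: I(SS)(KIK)
  →1  SS(KIK)
  →2  SSI

Term B:
  start: SSI

Answer: SAME — A ⇓ SSI, B ⇓ SSI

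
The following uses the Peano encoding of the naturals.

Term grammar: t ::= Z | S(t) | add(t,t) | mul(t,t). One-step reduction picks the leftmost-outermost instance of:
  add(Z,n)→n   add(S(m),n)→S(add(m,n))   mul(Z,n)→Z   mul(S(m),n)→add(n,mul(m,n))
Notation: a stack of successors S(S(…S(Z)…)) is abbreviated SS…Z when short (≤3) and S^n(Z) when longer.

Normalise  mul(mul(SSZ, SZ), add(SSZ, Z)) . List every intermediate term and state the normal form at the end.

Answer: normal form = S^4(Z)  (in 22 steps)

Working:
  start: mul(mul(SSZ, SZ), add(SSZ, Z))
  step 1: mul(add(SZ, mul(SZ, SZ)), add(SSZ, Z))
  step 2: mul(S(add(Z, mul(SZ, SZ))), add(SSZ, Z))
  step 3: add(add(SSZ, Z), mul(add(Z, mul(SZ, SZ)), add(SSZ, Z)))
  step 4: add(S(add(SZ, Z)), mul(add(Z, mul(SZ, SZ)), add(SSZ, Z)))
  step 5: S(add(add(SZ, Z), mul(add(Z, mul(SZ, SZ)), add(SSZ, Z))))
  step 6: S(add(S(add(Z, Z)), mul(add(Z, mul(SZ, SZ)), add(SSZ, Z))))
  step 7: S(S(add(add(Z, Z), mul(add(Z, mul(SZ, SZ)), add(SSZ, Z)))))
  step 8: S(S(add(Z, mul(add(Z, mul(SZ, SZ)), add(SSZ, Z)))))
  step 9: S(S(mul(add(Z, mul(SZ, SZ)), add(SSZ, Z))))
  step 10: S(S(mul(mul(SZ, SZ), add(SSZ, Z))))
  step 11: S(S(mul(add(SZ, mul(Z, SZ)), add(SSZ, Z))))
  step 12: S(S(mul(S(add(Z, mul(Z, SZ))), add(SSZ, Z))))
  step 13: S(S(add(add(SSZ, Z), mul(add(Z, mul(Z, SZ)), add(SSZ, Z)))))
  step 14: S(S(add(S(add(SZ, Z)), mul(add(Z, mul(Z, SZ)), add(SSZ, Z)))))
  step 15: S(S(S(add(add(SZ, Z), mul(add(Z, mul(Z, SZ)), add(SSZ, Z))))))
  step 16: S(S(S(add(S(add(Z, Z)), mul(add(Z, mul(Z, SZ)), add(SSZ, Z))))))
  step 17: S(S(S(S(add(add(Z, Z), mul(add(Z, mul(Z, SZ)), add(SSZ, Z)))))))
  step 18: S(S(S(S(add(Z, mul(add(Z, mul(Z, SZ)), add(SSZ, Z)))))))
  step 19: S(S(S(S(mul(add(Z, mul(Z, SZ)), add(SSZ, Z))))))
  step 20: S(S(S(S(mul(mul(Z, SZ), add(SSZ, Z))))))
  step 21: S(S(S(S(mul(Z, add(SSZ, Z))))))
  step 22: S^4(Z)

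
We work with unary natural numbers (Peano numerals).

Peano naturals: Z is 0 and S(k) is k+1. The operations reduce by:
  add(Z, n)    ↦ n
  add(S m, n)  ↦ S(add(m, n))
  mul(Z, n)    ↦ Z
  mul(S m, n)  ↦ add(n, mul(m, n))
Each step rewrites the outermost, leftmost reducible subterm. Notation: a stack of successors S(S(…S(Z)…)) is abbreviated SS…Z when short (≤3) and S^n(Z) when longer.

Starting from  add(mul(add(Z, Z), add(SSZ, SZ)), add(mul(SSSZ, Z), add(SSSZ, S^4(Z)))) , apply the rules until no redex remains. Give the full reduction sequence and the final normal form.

Answer: normal form = S^7(Z)  (in 15 steps)

Reduction:
  start: add(mul(add(Z, Z), add(SSZ, SZ)), add(mul(SSSZ, Z), add(SSSZ, S^4(Z))))
  →1  add(mul(Z, add(SSZ, SZ)), add(mul(SSSZ, Z), add(SSSZ, S^4(Z))))
  →2  add(Z, add(mul(SSSZ, Z), add(SSSZ, S^4(Z))))
  →3  add(mul(SSSZ, Z), add(SSSZ, S^4(Z)))
  →4  add(add(Z, mul(SSZ, Z)), add(SSSZ, S^4(Z)))
  →5  add(mul(SSZ, Z), add(SSSZ, S^4(Z)))
  →6  add(add(Z, mul(SZ, Z)), add(SSSZ, S^4(Z)))
  →7  add(mul(SZ, Z), add(SSSZ, S^4(Z)))
  →8  add(add(Z, mul(Z, Z)), add(SSSZ, S^4(Z)))
  →9  add(mul(Z, Z), add(SSSZ, S^4(Z)))
  →10  add(Z, add(SSSZ, S^4(Z)))
  →11  add(SSSZ, S^4(Z))
  →12  S(add(SSZ, S^4(Z)))
  →13  S(S(add(SZ, S^4(Z))))
  →14  S(S(S(add(Z, S^4(Z)))))
  →15  S^7(Z)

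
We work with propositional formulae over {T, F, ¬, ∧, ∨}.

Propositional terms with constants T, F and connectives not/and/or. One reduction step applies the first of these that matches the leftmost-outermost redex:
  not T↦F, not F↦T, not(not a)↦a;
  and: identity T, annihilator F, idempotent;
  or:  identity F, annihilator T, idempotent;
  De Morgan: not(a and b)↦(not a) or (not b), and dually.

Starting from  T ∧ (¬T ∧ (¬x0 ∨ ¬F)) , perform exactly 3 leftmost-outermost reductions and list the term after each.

  start: T ∧ (¬T ∧ (¬x0 ∨ ¬F))
  step 1: ¬T ∧ (¬x0 ∨ ¬F)
  step 2: F ∧ (¬x0 ∨ ¬F)
  step 3: F

Answer: after 3 steps: F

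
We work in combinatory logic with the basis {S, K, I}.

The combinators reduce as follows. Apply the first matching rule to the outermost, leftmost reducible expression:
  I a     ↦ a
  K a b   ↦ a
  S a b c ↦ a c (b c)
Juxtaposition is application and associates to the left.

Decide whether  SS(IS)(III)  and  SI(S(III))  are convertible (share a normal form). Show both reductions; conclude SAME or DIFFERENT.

Answer: SAME — A ⇓ SI(SI), B ⇓ SI(SI)

Working:
Term A:
  start: SS(IS)(III)
  step 1: S(III)(IS(III))
  step 2: S(II)(IS(III))
  step 3: SI(IS(III))
  step 4: SI(S(III))
  step 5: SI(S(II))
  step 6: SI(SI)

Term B:
  start: SI(S(III))
  step 1: SI(S(II))
  step 2: SI(SI)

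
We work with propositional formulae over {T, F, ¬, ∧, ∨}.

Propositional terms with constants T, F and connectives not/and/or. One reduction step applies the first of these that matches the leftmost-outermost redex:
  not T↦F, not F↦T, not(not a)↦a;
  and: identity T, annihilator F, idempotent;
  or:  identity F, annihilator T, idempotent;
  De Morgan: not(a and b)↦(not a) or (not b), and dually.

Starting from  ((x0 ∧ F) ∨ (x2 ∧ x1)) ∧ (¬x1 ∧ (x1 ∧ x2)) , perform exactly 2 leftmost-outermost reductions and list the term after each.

Answer: after 2 steps: (x2 ∧ x1) ∧ (¬x1 ∧ (x1 ∧ x2))

Working:
  start: ((x0 ∧ F) ∨ (x2 ∧ x1)) ∧ (¬x1 ∧ (x1 ∧ x2))
  step 1: (F ∨ (x2 ∧ x1)) ∧ (¬x1 ∧ (x1 ∧ x2))
  step 2: (x2 ∧ x1) ∧ (¬x1 ∧ (x1 ∧ x2))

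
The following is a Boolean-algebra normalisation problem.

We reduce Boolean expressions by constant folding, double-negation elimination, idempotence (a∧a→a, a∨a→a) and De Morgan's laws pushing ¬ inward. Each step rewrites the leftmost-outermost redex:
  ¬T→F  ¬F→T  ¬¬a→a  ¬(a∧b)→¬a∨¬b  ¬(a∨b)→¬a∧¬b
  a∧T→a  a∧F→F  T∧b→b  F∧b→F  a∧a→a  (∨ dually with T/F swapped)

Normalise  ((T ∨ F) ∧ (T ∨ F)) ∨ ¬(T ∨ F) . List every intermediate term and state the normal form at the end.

Answer: normal form = T  (in 3 steps)

Derivation:
  start: ((T ∨ F) ∧ (T ∨ F)) ∨ ¬(T ∨ F)
  →1  (T ∨ F) ∨ ¬(T ∨ F)
  →2  T ∨ ¬(T ∨ F)
  →3  T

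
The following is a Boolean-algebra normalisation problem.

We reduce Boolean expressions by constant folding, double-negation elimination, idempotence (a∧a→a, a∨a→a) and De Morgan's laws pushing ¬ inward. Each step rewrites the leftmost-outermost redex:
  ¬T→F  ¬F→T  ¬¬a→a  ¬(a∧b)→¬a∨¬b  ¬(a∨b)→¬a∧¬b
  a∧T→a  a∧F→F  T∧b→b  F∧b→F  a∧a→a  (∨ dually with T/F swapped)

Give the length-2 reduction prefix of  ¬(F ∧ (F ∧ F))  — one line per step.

Answer: after 2 steps: T ∨ ¬(F ∧ F)

Derivation:
  start: ¬(F ∧ (F ∧ F))
  step 1: ¬F ∨ ¬(F ∧ F)
  step 2: T ∨ ¬(F ∧ F)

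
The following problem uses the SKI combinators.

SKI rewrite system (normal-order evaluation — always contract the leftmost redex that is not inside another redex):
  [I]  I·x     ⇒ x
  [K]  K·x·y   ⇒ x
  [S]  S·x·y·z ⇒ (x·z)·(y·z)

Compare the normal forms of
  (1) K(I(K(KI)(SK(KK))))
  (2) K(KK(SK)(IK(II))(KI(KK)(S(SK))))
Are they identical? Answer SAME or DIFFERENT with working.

Term A:
  start: K(I(K(KI)(SK(KK))))
  [1] K(K(KI)(SK(KK)))
  [2] K(KI)

Term B:
  start: K(KK(SK)(IK(II))(KI(KK)(S(SK))))
  [1] K(K(IK(II))(KI(KK)(S(SK))))
  [2] K(IK(II))
  [3] K(K(II))
  [4] K(KI)

Answer: SAME — A ⇓ K(KI), B ⇓ K(KI)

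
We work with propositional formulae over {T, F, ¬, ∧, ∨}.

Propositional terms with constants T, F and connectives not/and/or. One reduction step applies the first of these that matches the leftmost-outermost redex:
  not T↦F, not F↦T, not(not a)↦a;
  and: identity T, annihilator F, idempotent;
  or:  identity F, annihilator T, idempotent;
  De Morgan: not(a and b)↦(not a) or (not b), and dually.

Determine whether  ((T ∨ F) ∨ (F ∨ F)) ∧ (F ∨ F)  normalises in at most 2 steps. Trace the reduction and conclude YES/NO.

  start: ((T ∨ F) ∨ (F ∨ F)) ∧ (F ∨ F)
  →1  (T ∨ (F ∨ F)) ∧ (F ∨ F)
  →2  T ∧ (F ∨ F)

Answer: NO — after 2 steps the term is T ∧ (F ∨ F), not yet normal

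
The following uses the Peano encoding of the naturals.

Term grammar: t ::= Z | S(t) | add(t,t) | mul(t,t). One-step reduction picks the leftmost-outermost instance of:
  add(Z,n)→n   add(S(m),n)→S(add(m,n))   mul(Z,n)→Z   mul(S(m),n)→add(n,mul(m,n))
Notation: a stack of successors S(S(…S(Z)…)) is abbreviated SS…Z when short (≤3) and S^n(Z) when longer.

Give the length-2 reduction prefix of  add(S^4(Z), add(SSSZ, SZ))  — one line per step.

Answer: after 2 steps: S(S(add(SSZ, add(SSSZ, SZ))))

Reduction:
  start: add(S^4(Z), add(SSSZ, SZ))
  step 1: S(add(SSSZ, add(SSSZ, SZ)))
  step 2: S(S(add(SSZ, add(SSSZ, SZ))))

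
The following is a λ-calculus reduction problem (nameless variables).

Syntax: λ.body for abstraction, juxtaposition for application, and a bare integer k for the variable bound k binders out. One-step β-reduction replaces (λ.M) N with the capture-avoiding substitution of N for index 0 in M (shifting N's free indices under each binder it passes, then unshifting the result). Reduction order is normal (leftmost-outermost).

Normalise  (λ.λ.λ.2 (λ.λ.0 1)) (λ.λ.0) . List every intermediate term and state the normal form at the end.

  start: (λ.λ.λ.2 (λ.λ.0 1)) (λ.λ.0)
  →1  λ.λ.(λ.λ.0) (λ.λ.0 1)
  →2  λ.λ.λ.0

Answer: normal form = λ.λ.λ.0  (in 2 steps)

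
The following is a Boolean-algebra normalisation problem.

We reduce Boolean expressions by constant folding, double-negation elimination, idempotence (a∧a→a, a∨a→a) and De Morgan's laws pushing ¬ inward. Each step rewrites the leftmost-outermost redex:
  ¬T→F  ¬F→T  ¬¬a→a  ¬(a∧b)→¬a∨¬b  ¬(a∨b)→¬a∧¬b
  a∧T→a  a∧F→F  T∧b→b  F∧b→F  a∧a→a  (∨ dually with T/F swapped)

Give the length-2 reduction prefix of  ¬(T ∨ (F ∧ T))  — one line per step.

Answer: after 2 steps: F ∧ ¬(F ∧ T)

Derivation:
  start: ¬(T ∨ (F ∧ T))
  →1  ¬T ∧ ¬(F ∧ T)
  →2  F ∧ ¬(F ∧ T)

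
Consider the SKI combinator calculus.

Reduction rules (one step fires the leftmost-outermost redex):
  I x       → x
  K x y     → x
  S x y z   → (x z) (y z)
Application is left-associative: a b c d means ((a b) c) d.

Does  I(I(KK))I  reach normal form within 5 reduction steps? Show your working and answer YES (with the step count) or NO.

Answer: YES — reaches normal form K in 3 ≤ 5 steps

Reduction:
  start: I(I(KK))I
  step 1: I(KK)I
  step 2: KKI
  step 3: K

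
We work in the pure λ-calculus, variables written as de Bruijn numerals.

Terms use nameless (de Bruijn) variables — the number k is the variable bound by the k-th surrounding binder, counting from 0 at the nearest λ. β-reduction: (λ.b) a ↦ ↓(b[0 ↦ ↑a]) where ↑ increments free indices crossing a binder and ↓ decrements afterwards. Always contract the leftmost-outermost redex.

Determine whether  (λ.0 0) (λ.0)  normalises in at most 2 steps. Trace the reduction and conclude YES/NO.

  start: (λ.0 0) (λ.0)
  →1  (λ.0) (λ.0)
  →2  λ.0

Answer: YES — reaches normal form λ.0 in 2 ≤ 2 steps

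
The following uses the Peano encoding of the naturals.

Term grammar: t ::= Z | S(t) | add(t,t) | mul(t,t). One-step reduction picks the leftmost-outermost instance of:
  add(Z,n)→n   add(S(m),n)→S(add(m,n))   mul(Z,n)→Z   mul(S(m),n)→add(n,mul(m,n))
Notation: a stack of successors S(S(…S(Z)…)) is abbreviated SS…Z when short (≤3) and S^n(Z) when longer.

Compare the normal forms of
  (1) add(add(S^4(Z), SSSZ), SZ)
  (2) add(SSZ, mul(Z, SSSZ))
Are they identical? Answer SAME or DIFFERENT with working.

Answer: DIFFERENT — A ⇓ S^8(Z), B ⇓ SSZ

Derivation:
Term A:
  start: add(add(S^4(Z), SSSZ), SZ)
  [1] add(S(add(SSSZ, SSSZ)), SZ)
  [2] S(add(add(SSSZ, SSSZ), SZ))
  [3] S(add(S(add(SSZ, SSSZ)), SZ))
  [4] S(S(add(add(SSZ, SSSZ), SZ)))
  [5] S(S(add(S(add(SZ, SSSZ)), SZ)))
  [6] S(S(S(add(add(SZ, SSSZ), SZ))))
  [7] S(S(S(add(S(add(Z, SSSZ)), SZ))))
  [8] S(S(S(S(add(add(Z, SSSZ), SZ)))))
  [9] S(S(S(S(add(SSSZ, SZ)))))
  [10] S(S(S(S(S(add(SSZ, SZ))))))
  [11] S(S(S(S(S(S(add(SZ, SZ)))))))
  [12] S(S(S(S(S(S(S(add(Z, SZ))))))))
  [13] S^8(Z)

Term B:
  start: add(SSZ, mul(Z, SSSZ))
  [1] S(add(SZ, mul(Z, SSSZ)))
  [2] S(S(add(Z, mul(Z, SSSZ))))
  [3] S(S(mul(Z, SSSZ)))
  [4] SSZ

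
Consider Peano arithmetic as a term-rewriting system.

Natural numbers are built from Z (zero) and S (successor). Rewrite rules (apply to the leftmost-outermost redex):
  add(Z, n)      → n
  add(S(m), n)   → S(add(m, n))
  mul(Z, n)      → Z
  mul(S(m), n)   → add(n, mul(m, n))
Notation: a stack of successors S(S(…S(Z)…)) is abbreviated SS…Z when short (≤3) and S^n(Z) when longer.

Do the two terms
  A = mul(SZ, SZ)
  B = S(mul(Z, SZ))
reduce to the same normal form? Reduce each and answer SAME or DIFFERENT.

Term A:
  start: mul(SZ, SZ)
  [1] add(SZ, mul(Z, SZ))
  [2] S(add(Z, mul(Z, SZ)))
  [3] S(mul(Z, SZ))
  [4] SZ

Term B:
  start: S(mul(Z, SZ))
  [1] SZ

Answer: SAME — A ⇓ SZ, B ⇓ SZ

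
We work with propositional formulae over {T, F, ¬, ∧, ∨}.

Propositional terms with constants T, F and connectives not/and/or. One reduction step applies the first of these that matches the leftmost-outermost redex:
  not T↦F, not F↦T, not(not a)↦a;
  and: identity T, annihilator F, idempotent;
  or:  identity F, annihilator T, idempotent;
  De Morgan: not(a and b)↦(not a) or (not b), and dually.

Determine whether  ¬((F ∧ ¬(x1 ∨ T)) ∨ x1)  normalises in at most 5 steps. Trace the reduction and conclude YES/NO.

Answer: YES — reaches normal form ¬x1 in 5 ≤ 5 steps

Derivation:
  start: ¬((F ∧ ¬(x1 ∨ T)) ∨ x1)
  →1  ¬(F ∧ ¬(x1 ∨ T)) ∧ ¬x1
  →2  (¬F ∨ ¬¬(x1 ∨ T)) ∧ ¬x1
  →3  (T ∨ ¬¬(x1 ∨ T)) ∧ ¬x1
  →4  T ∧ ¬x1
  →5  ¬x1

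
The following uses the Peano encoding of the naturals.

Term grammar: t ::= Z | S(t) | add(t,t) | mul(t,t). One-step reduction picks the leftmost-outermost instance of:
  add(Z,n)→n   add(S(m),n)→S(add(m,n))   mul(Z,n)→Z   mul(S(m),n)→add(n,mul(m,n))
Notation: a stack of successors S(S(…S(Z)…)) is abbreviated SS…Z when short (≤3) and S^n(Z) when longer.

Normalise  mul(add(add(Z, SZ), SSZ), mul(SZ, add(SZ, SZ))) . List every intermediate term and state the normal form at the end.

Answer: normal form = S^6(Z)  (in 37 steps)

Derivation:
  start: mul(add(add(Z, SZ), SSZ), mul(SZ, add(SZ, SZ)))
  →1  mul(add(SZ, SSZ), mul(SZ, add(SZ, SZ)))
  →2  mul(S(add(Z, SSZ)), mul(SZ, add(SZ, SZ)))
  →3  add(mul(SZ, add(SZ, SZ)), mul(add(Z, SSZ), mul(SZ, add(SZ, SZ))))
  →4  add(add(add(SZ, SZ), mul(Z, add(SZ, SZ))), mul(add(Z, SSZ), mul(SZ, add(SZ, SZ))))
  →5  add(add(S(add(Z, SZ)), mul(Z, add(SZ, SZ))), mul(add(Z, SSZ), mul(SZ, add(SZ, SZ))))
  →6  add(S(add(add(Z, SZ), mul(Z, add(SZ, SZ)))), mul(add(Z, SSZ), mul(SZ, add(SZ, SZ))))
  →7  S(add(add(add(Z, SZ), mul(Z, add(SZ, SZ))), mul(add(Z, SSZ), mul(SZ, add(SZ, SZ)))))
  →8  S(add(add(SZ, mul(Z, add(SZ, SZ))), mul(add(Z, SSZ), mul(SZ, add(SZ, SZ)))))
  →9  S(add(S(add(Z, mul(Z, add(SZ, SZ)))), mul(add(Z, SSZ), mul(SZ, add(SZ, SZ)))))
  →10  S(S(add(add(Z, mul(Z, add(SZ, SZ))), mul(add(Z, SSZ), mul(SZ, add(SZ, SZ))))))
  →11  S(S(add(mul(Z, add(SZ, SZ)), mul(add(Z, SSZ), mul(SZ, add(SZ, SZ))))))
  →12  S(S(add(Z, mul(add(Z, SSZ), mul(SZ, add(SZ, SZ))))))
  →13  S(S(mul(add(Z, SSZ), mul(SZ, add(SZ, SZ)))))
  →14  S(S(mul(SSZ, mul(SZ, add(SZ, SZ)))))
  →15  S(S(add(mul(SZ, add(SZ, SZ)), mul(SZ, mul(SZ, add(SZ, SZ))))))
  →16  S(S(add(add(add(SZ, SZ), mul(Z, add(SZ, SZ))), mul(SZ, mul(SZ, add(SZ, SZ))))))
  →17  S(S(add(add(S(add(Z, SZ)), mul(Z, add(SZ, SZ))), mul(SZ, mul(SZ, add(SZ, SZ))))))
  →18  S(S(add(S(add(add(Z, SZ), mul(Z, add(SZ, SZ)))), mul(SZ, mul(SZ, add(SZ, SZ))))))
  →19  S(S(S(add(add(add(Z, SZ), mul(Z, add(SZ, SZ))), mul(SZ, mul(SZ, add(SZ, SZ)))))))
  →20  S(S(S(add(add(SZ, mul(Z, add(SZ, SZ))), mul(SZ, mul(SZ, add(SZ, SZ)))))))
  →21  S(S(S(add(S(add(Z, mul(Z, add(SZ, SZ)))), mul(SZ, mul(SZ, add(SZ, SZ)))))))
  →22  S(S(S(S(add(add(Z, mul(Z, add(SZ, SZ))), mul(SZ, mul(SZ, add(SZ, SZ))))))))
  →23  S(S(S(S(add(mul(Z, add(SZ, SZ)), mul(SZ, mul(SZ, add(SZ, SZ))))))))
  →24  S(S(S(S(add(Z, mul(SZ, mul(SZ, add(SZ, SZ))))))))
  →25  S(S(S(S(mul(SZ, mul(SZ, add(SZ, SZ)))))))
  →26  S(S(S(S(add(mul(SZ, add(SZ, SZ)), mul(Z, mul(SZ, add(SZ, SZ))))))))
  →27  S(S(S(S(add(add(add(SZ, SZ), mul(Z, add(SZ, SZ))), mul(Z, mul(SZ, add(SZ, SZ))))))))
  →28  S(S(S(S(add(add(S(add(Z, SZ)), mul(Z, add(SZ, SZ))), mul(Z, mul(SZ, add(SZ, SZ))))))))
  →29  S(S(S(S(add(S(add(add(Z, SZ), mul(Z, add(SZ, SZ)))), mul(Z, mul(SZ, add(SZ, SZ))))))))
  →30  S(S(S(S(S(add(add(add(Z, SZ), mul(Z, add(SZ, SZ))), mul(Z, mul(SZ, add(SZ, SZ)))))))))
  →31  S(S(S(S(S(add(add(SZ, mul(Z, add(SZ, SZ))), mul(Z, mul(SZ, add(SZ, SZ)))))))))
  →32  S(S(S(S(S(add(S(add(Z, mul(Z, add(SZ, SZ)))), mul(Z, mul(SZ, add(SZ, SZ)))))))))
  →33  S(S(S(S(S(S(add(add(Z, mul(Z, add(SZ, SZ))), mul(Z, mul(SZ, add(SZ, SZ))))))))))
  →34  S(S(S(S(S(S(add(mul(Z, add(SZ, SZ)), mul(Z, mul(SZ, add(SZ, SZ))))))))))
  →35  S(S(S(S(S(S(add(Z, mul(Z, mul(SZ, add(SZ, SZ))))))))))
  →36  S(S(S(S(S(S(mul(Z, mul(SZ, add(SZ, SZ)))))))))
  →37  S^6(Z)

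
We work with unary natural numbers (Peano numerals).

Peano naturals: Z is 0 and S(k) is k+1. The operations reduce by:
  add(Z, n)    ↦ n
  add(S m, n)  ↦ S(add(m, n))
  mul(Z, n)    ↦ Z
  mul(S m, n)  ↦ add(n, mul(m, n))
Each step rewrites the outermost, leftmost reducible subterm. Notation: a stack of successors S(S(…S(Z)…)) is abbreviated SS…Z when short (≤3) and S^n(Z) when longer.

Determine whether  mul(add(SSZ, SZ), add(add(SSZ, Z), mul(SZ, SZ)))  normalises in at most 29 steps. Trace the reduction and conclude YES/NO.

  start: mul(add(SSZ, SZ), add(add(SSZ, Z), mul(SZ, SZ)))
  [1] mul(S(add(SZ, SZ)), add(add(SSZ, Z), mul(SZ, SZ)))
  [2] add(add(add(SSZ, Z), mul(SZ, SZ)), mul(add(SZ, SZ), add(add(SSZ, Z), mul(SZ, SZ))))
  [3] add(add(S(add(SZ, Z)), mul(SZ, SZ)), mul(add(SZ, SZ), add(add(SSZ, Z), mul(SZ, SZ))))
  [4] add(S(add(add(SZ, Z), mul(SZ, SZ))), mul(add(SZ, SZ), add(add(SSZ, Z), mul(SZ, SZ))))
  [5] S(add(add(add(SZ, Z), mul(SZ, SZ)), mul(add(SZ, SZ), add(add(SSZ, Z), mul(SZ, SZ)))))
  [6] S(add(add(S(add(Z, Z)), mul(SZ, SZ)), mul(add(SZ, SZ), add(add(SSZ, Z), mul(SZ, SZ)))))
  [7] S(add(S(add(add(Z, Z), mul(SZ, SZ))), mul(add(SZ, SZ), add(add(SSZ, Z), mul(SZ, SZ)))))
  [8] S(S(add(add(add(Z, Z), mul(SZ, SZ)), mul(add(SZ, SZ), add(add(SSZ, Z), mul(SZ, SZ))))))
  [9] S(S(add(add(Z, mul(SZ, SZ)), mul(add(SZ, SZ), add(add(SSZ, Z), mul(SZ, SZ))))))
  [10] S(S(add(mul(SZ, SZ), mul(add(SZ, SZ), add(add(SSZ, Z), mul(SZ, SZ))))))
  [11] S(S(add(add(SZ, mul(Z, SZ)), mul(add(SZ, SZ), add(add(SSZ, Z), mul(SZ, SZ))))))
  [12] S(S(add(S(add(Z, mul(Z, SZ))), mul(add(SZ, SZ), add(add(SSZ, Z), mul(SZ, SZ))))))
  [13] S(S(S(add(add(Z, mul(Z, SZ)), mul(add(SZ, SZ), add(add(SSZ, Z), mul(SZ, SZ)))))))
  [14] S(S(S(add(mul(Z, SZ), mul(add(SZ, SZ), add(add(SSZ, Z), mul(SZ, SZ)))))))
  [15] S(S(S(add(Z, mul(add(SZ, SZ), add(add(SSZ, Z), mul(SZ, SZ)))))))
  [16] S(S(S(mul(add(SZ, SZ), add(add(SSZ, Z), mul(SZ, SZ))))))
  [17] S(S(S(mul(S(add(Z, SZ)), add(add(SSZ, Z), mul(SZ, SZ))))))
  [18] S(S(S(add(add(add(SSZ, Z), mul(SZ, SZ)), mul(add(Z, SZ), add(add(SSZ, Z), mul(SZ, SZ)))))))
  [19] S(S(S(add(add(S(add(SZ, Z)), mul(SZ, SZ)), mul(add(Z, SZ), add(add(SSZ, Z), mul(SZ, SZ)))))))
  [20] S(S(S(add(S(add(add(SZ, Z), mul(SZ, SZ))), mul(add(Z, SZ), add(add(SSZ, Z), mul(SZ, SZ)))))))
  [21] S(S(S(S(add(add(add(SZ, Z), mul(SZ, SZ)), mul(add(Z, SZ), add(add(SSZ, Z), mul(SZ, SZ))))))))
  [22] S(S(S(S(add(add(S(add(Z, Z)), mul(SZ, SZ)), mul(add(Z, SZ), add(add(SSZ, Z), mul(SZ, SZ))))))))
  [23] S(S(S(S(add(S(add(add(Z, Z), mul(SZ, SZ))), mul(add(Z, SZ), add(add(SSZ, Z), mul(SZ, SZ))))))))
  [24] S(S(S(S(S(add(add(add(Z, Z), mul(SZ, SZ)), mul(add(Z, SZ), add(add(SSZ, Z), mul(SZ, SZ)))))))))
  [25] S(S(S(S(S(add(add(Z, mul(SZ, SZ)), mul(add(Z, SZ), add(add(SSZ, Z), mul(SZ, SZ)))))))))
  [26] S(S(S(S(S(add(mul(SZ, SZ), mul(add(Z, SZ), add(add(SSZ, Z), mul(SZ, SZ)))))))))
  [27] S(S(S(S(S(add(add(SZ, mul(Z, SZ)), mul(add(Z, SZ), add(add(SSZ, Z), mul(SZ, SZ)))))))))
  [28] S(S(S(S(S(add(S(add(Z, mul(Z, SZ))), mul(add(Z, SZ), add(add(SSZ, Z), mul(SZ, SZ)))))))))
  [29] S(S(S(S(S(S(add(add(Z, mul(Z, SZ)), mul(add(Z, SZ), add(add(SSZ, Z), mul(SZ, SZ))))))))))

Answer: NO — after 29 steps the term is S(S(S(S(S(S(add(add(Z, mul(Z, SZ)), mul(add(Z, SZ), add(add(SSZ, Z), mul(SZ, SZ)))))))))), not yet normal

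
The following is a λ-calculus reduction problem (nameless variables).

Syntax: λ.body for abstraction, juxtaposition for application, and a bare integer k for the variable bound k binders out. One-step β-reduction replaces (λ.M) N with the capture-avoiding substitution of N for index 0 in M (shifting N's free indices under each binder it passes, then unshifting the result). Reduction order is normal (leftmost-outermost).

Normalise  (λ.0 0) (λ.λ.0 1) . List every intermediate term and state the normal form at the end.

Answer: normal form = λ.0 (λ.λ.0 1)  (in 2 steps)

Working:
  start: (λ.0 0) (λ.λ.0 1)
  step 1: (λ.λ.0 1) (λ.λ.0 1)
  step 2: λ.0 (λ.λ.0 1)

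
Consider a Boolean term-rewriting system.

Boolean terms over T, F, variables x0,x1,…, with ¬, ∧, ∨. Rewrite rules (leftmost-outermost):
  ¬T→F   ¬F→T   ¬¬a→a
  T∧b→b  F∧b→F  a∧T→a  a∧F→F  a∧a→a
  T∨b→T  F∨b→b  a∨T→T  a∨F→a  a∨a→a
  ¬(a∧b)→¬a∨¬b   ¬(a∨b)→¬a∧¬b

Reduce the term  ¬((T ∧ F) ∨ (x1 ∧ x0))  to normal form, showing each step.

Answer: normal form = ¬x1 ∨ ¬x0  (in 7 steps)

Derivation:
  start: ¬((T ∧ F) ∨ (x1 ∧ x0))
  →1  ¬(T ∧ F) ∧ ¬(x1 ∧ x0)
  →2  (¬T ∨ ¬F) ∧ ¬(x1 ∧ x0)
  →3  (F ∨ ¬F) ∧ ¬(x1 ∧ x0)
  →4  ¬F ∧ ¬(x1 ∧ x0)
  →5  T ∧ ¬(x1 ∧ x0)
  →6  ¬(x1 ∧ x0)
  →7  ¬x1 ∨ ¬x0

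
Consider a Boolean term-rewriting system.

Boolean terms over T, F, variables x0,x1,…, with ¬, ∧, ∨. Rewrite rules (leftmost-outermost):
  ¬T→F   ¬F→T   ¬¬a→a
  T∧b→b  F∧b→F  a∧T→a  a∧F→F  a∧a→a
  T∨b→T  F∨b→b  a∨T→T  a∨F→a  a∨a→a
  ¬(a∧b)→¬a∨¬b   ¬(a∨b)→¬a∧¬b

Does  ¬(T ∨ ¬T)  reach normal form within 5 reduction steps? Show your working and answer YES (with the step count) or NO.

Answer: YES — reaches normal form F in 3 ≤ 5 steps

Derivation:
  start: ¬(T ∨ ¬T)
  [1] ¬T ∧ ¬¬T
  [2] F ∧ ¬¬T
  [3] F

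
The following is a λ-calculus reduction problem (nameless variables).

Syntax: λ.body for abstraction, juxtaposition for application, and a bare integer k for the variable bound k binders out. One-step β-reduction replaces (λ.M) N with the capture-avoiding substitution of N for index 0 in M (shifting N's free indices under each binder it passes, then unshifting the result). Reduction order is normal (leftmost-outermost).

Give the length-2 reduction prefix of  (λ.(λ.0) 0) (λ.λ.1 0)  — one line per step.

  start: (λ.(λ.0) 0) (λ.λ.1 0)
  [1] (λ.0) (λ.λ.1 0)
  [2] λ.λ.1 0

Answer: after 2 steps: λ.λ.1 0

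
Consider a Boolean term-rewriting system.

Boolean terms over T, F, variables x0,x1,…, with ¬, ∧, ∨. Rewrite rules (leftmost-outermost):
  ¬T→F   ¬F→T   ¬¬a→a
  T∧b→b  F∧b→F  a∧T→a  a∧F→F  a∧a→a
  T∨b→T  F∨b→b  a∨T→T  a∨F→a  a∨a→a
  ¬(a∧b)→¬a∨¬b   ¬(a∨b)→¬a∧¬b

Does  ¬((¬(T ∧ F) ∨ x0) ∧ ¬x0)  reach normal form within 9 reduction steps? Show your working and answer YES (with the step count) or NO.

Answer: YES — reaches normal form x0 in 7 ≤ 9 steps

Working:
  start: ¬((¬(T ∧ F) ∨ x0) ∧ ¬x0)
  step 1: ¬(¬(T ∧ F) ∨ x0) ∨ ¬¬x0
  step 2: (¬¬(T ∧ F) ∧ ¬x0) ∨ ¬¬x0
  step 3: ((T ∧ F) ∧ ¬x0) ∨ ¬¬x0
  step 4: (F ∧ ¬x0) ∨ ¬¬x0
  step 5: F ∨ ¬¬x0
  step 6: ¬¬x0
  step 7: x0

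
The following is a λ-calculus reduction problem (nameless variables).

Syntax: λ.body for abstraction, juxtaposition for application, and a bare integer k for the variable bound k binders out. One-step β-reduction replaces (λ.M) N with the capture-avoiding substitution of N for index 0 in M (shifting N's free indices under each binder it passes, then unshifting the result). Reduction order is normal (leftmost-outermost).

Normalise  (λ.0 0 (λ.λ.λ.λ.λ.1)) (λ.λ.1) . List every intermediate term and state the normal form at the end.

  start: (λ.0 0 (λ.λ.λ.λ.λ.1)) (λ.λ.1)
  [1] (λ.λ.1) (λ.λ.1) (λ.λ.λ.λ.λ.1)
  [2] (λ.λ.λ.1) (λ.λ.λ.λ.λ.1)
  [3] λ.λ.1

Answer: normal form = λ.λ.1  (in 3 steps)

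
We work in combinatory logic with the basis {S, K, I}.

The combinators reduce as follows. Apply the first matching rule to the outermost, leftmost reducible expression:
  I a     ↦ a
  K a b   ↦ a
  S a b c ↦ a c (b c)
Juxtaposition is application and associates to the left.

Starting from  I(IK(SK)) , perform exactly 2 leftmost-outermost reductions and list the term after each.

Answer: after 2 steps: K(SK)

Derivation:
  start: I(IK(SK))
  →1  IK(SK)
  →2  K(SK)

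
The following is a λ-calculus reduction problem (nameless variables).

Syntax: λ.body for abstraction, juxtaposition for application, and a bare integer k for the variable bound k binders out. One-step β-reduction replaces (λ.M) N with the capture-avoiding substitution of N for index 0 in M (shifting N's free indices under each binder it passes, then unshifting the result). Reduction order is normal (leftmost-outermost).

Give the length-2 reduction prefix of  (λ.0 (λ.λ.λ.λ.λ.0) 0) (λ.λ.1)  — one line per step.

Answer: after 2 steps: (λ.λ.λ.λ.λ.λ.0) (λ.λ.1)

Derivation:
  start: (λ.0 (λ.λ.λ.λ.λ.0) 0) (λ.λ.1)
  →1  (λ.λ.1) (λ.λ.λ.λ.λ.0) (λ.λ.1)
  →2  (λ.λ.λ.λ.λ.λ.0) (λ.λ.1)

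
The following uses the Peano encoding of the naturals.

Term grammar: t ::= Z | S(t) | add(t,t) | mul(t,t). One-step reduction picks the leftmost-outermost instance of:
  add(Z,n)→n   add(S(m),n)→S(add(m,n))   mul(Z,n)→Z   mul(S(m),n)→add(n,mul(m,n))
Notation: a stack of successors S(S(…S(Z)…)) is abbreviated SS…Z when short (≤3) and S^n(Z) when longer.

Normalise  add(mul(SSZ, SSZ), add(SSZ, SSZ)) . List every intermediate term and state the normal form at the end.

Answer: normal form = S^8(Z)  (in 17 steps)

Derivation:
  start: add(mul(SSZ, SSZ), add(SSZ, SSZ))
  →1  add(add(SSZ, mul(SZ, SSZ)), add(SSZ, SSZ))
  →2  add(S(add(SZ, mul(SZ, SSZ))), add(SSZ, SSZ))
  →3  S(add(add(SZ, mul(SZ, SSZ)), add(SSZ, SSZ)))
  →4  S(add(S(add(Z, mul(SZ, SSZ))), add(SSZ, SSZ)))
  →5  S(S(add(add(Z, mul(SZ, SSZ)), add(SSZ, SSZ))))
  →6  S(S(add(mul(SZ, SSZ), add(SSZ, SSZ))))
  →7  S(S(add(add(SSZ, mul(Z, SSZ)), add(SSZ, SSZ))))
  →8  S(S(add(S(add(SZ, mul(Z, SSZ))), add(SSZ, SSZ))))
  →9  S(S(S(add(add(SZ, mul(Z, SSZ)), add(SSZ, SSZ)))))
  →10  S(S(S(add(S(add(Z, mul(Z, SSZ))), add(SSZ, SSZ)))))
  →11  S(S(S(S(add(add(Z, mul(Z, SSZ)), add(SSZ, SSZ))))))
  →12  S(S(S(S(add(mul(Z, SSZ), add(SSZ, SSZ))))))
  →13  S(S(S(S(add(Z, add(SSZ, SSZ))))))
  →14  S(S(S(S(add(SSZ, SSZ)))))
  →15  S(S(S(S(S(add(SZ, SSZ))))))
  →16  S(S(S(S(S(S(add(Z, SSZ)))))))
  →17  S^8(Z)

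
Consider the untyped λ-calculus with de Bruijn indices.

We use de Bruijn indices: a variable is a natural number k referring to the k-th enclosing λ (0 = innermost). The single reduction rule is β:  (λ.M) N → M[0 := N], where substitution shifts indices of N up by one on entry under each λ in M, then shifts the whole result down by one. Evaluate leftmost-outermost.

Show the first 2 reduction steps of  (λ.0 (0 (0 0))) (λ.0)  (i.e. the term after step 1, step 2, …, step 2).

Answer: after 2 steps: (λ.0) ((λ.0) (λ.0))

Derivation:
  start: (λ.0 (0 (0 0))) (λ.0)
  →1  (λ.0) ((λ.0) ((λ.0) (λ.0)))
  →2  (λ.0) ((λ.0) (λ.0))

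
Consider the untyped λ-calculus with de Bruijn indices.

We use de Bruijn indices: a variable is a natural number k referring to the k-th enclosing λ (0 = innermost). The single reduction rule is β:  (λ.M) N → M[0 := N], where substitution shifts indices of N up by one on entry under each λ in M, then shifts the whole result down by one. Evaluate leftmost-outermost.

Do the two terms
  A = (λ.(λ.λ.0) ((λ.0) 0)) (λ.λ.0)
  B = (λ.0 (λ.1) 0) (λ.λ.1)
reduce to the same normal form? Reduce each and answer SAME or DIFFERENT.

Answer: DIFFERENT — A ⇓ λ.0, B ⇓ λ.λ.λ.1

Derivation:
Term A:
  start: (λ.(λ.λ.0) ((λ.0) 0)) (λ.λ.0)
  step 1: (λ.λ.0) ((λ.0) (λ.λ.0))
  step 2: λ.0

Term B:
  start: (λ.0 (λ.1) 0) (λ.λ.1)
  step 1: (λ.λ.1) (λ.λ.λ.1) (λ.λ.1)
  step 2: (λ.λ.λ.λ.1) (λ.λ.1)
  step 3: λ.λ.λ.1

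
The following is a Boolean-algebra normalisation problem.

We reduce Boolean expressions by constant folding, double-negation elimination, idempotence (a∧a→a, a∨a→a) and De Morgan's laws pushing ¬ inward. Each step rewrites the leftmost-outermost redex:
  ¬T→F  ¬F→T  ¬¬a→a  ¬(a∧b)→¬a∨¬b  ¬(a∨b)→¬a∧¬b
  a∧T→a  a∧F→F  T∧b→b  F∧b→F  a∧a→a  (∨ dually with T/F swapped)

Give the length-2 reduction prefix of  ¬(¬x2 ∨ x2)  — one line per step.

Answer: after 2 steps: x2 ∧ ¬x2

Working:
  start: ¬(¬x2 ∨ x2)
  →1  ¬¬x2 ∧ ¬x2
  →2  x2 ∧ ¬x2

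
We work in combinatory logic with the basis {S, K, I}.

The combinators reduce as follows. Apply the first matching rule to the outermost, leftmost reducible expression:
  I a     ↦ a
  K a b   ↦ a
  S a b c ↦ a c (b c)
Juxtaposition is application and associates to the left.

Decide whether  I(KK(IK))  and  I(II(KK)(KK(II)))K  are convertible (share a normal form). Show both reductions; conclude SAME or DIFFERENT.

Answer: DIFFERENT — A ⇓ K, B ⇓ KK

Derivation:
Term A:
  start: I(KK(IK))
  →1  KK(IK)
  →2  K

Term B:
  start: I(II(KK)(KK(II)))K
  →1  II(KK)(KK(II))K
  →2  I(KK)(KK(II))K
  →3  KK(KK(II))K
  →4  KK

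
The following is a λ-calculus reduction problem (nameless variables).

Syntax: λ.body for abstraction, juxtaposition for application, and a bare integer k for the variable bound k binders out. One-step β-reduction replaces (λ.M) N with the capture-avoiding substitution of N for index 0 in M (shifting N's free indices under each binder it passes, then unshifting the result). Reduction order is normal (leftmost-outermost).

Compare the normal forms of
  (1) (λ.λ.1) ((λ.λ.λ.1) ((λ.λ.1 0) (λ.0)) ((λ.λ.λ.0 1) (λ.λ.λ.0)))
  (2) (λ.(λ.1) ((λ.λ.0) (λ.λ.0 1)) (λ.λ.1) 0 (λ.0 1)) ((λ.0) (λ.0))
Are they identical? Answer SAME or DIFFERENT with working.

Answer: DIFFERENT — A ⇓ λ.λ.λ.λ.0 1, B ⇓ λ.0

Reduction:
Term A:
  start: (λ.λ.1) ((λ.λ.λ.1) ((λ.λ.1 0) (λ.0)) ((λ.λ.λ.0 1) (λ.λ.λ.0)))
  →1  λ.(λ.λ.λ.1) ((λ.λ.1 0) (λ.0)) ((λ.λ.λ.0 1) (λ.λ.λ.0))
  →2  λ.(λ.λ.1) ((λ.λ.λ.0 1) (λ.λ.λ.0))
  →3  λ.λ.(λ.λ.λ.0 1) (λ.λ.λ.0)
  →4  λ.λ.λ.λ.0 1

Term B:
  start: (λ.(λ.1) ((λ.λ.0) (λ.λ.0 1)) (λ.λ.1) 0 (λ.0 1)) ((λ.0) (λ.0))
  →1  (λ.(λ.0) (λ.0)) ((λ.λ.0) (λ.λ.0 1)) (λ.λ.1) ((λ.0) (λ.0)) (λ.0 ((λ.0) (λ.0)))
  →2  (λ.0) (λ.0) (λ.λ.1) ((λ.0) (λ.0)) (λ.0 ((λ.0) (λ.0)))
  →3  (λ.0) (λ.λ.1) ((λ.0) (λ.0)) (λ.0 ((λ.0) (λ.0)))
  →4  (λ.λ.1) ((λ.0) (λ.0)) (λ.0 ((λ.0) (λ.0)))
  →5  (λ.(λ.0) (λ.0)) (λ.0 ((λ.0) (λ.0)))
  →6  (λ.0) (λ.0)
  →7  λ.0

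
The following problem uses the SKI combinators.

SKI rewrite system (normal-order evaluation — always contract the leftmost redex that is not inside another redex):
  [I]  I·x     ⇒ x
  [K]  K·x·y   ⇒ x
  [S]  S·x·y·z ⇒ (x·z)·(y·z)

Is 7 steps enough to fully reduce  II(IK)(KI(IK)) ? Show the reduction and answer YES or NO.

  start: II(IK)(KI(IK))
  [1] I(IK)(KI(IK))
  [2] IK(KI(IK))
  [3] K(KI(IK))
  [4] KI

Answer: YES — reaches normal form KI in 4 ≤ 7 steps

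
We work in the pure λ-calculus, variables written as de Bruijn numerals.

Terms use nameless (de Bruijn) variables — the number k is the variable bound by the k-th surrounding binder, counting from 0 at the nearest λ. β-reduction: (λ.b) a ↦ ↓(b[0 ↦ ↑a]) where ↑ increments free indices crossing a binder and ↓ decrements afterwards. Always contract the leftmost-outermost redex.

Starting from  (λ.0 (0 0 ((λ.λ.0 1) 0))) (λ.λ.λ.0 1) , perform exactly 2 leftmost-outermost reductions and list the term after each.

Answer: after 2 steps: λ.λ.0 1

Reduction:
  start: (λ.0 (0 0 ((λ.λ.0 1) 0))) (λ.λ.λ.0 1)
  step 1: (λ.λ.λ.0 1) ((λ.λ.λ.0 1) (λ.λ.λ.0 1) ((λ.λ.0 1) (λ.λ.λ.0 1)))
  step 2: λ.λ.0 1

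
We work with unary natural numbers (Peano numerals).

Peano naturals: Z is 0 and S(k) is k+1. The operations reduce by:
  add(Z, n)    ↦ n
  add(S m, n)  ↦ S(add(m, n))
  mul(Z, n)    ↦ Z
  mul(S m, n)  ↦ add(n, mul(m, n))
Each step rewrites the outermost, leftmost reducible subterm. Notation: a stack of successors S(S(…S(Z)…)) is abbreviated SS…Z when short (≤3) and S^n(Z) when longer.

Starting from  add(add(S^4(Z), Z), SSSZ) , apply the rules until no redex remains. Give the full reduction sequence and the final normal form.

Answer: normal form = S^7(Z)  (in 10 steps)

Reduction:
  start: add(add(S^4(Z), Z), SSSZ)
  [1] add(S(add(SSSZ, Z)), SSSZ)
  [2] S(add(add(SSSZ, Z), SSSZ))
  [3] S(add(S(add(SSZ, Z)), SSSZ))
  [4] S(S(add(add(SSZ, Z), SSSZ)))
  [5] S(S(add(S(add(SZ, Z)), SSSZ)))
  [6] S(S(S(add(add(SZ, Z), SSSZ))))
  [7] S(S(S(add(S(add(Z, Z)), SSSZ))))
  [8] S(S(S(S(add(add(Z, Z), SSSZ)))))
  [9] S(S(S(S(add(Z, SSSZ)))))
  [10] S^7(Z)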